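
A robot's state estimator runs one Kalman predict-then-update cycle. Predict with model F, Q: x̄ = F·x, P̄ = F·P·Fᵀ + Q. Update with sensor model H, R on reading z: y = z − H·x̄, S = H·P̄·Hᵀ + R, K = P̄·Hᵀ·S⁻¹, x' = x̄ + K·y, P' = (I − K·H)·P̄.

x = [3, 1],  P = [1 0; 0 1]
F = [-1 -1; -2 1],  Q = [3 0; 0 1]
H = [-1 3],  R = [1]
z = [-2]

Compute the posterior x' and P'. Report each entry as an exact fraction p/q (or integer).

x' = [-13/3, -13/6]
P' = [133/27 44/27; 44/27 35/54]

x̄ = F·x = [-4, -5]
P̄ = F·P·Fᵀ + Q = [5 1; 1 6]
y = z − H·x̄ = [9]
S = H·P̄·Hᵀ + R = [54]
K = P̄·Hᵀ·S⁻¹ = [-1/27; 17/54]
x' = x̄ + K·y = [-13/3, -13/6]
P' = (I − K·H)·P̄ = [133/27 44/27; 44/27 35/54]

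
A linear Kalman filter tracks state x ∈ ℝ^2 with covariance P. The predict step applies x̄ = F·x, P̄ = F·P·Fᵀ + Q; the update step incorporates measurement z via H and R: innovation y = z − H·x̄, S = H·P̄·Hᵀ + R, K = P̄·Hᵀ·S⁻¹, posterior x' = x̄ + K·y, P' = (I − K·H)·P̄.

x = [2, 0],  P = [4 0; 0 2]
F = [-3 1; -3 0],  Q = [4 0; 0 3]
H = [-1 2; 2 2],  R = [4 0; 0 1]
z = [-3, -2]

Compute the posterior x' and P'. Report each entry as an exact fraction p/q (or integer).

x̄ = F·x = [-6, -6]
P̄ = F·P·Fᵀ + Q = [42 36; 36 39]
y = z − H·x̄ = [3, 22]
S = H·P̄·Hᵀ + R = [58 144; 144 613]
K = P̄·Hᵀ·S⁻¹ = [-2037/7409 2364/7409; 2073/7409 1326/7409]
x' = x̄ + K·y = [1443/7409, -9063/7409]
P' = (I − K·H)·P̄ = [3504/7409 -2322/7409; -2322/7409 2985/7409]

x' = [1443/7409, -9063/7409]
P' = [3504/7409 -2322/7409; -2322/7409 2985/7409]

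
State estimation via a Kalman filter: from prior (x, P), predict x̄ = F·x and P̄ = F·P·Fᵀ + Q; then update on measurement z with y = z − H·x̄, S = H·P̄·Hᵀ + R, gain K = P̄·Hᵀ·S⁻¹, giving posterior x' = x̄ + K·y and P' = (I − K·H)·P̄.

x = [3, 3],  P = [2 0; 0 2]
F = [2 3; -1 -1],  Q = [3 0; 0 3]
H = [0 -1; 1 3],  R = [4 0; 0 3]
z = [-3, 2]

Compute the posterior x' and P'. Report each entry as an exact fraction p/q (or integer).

x' = [117/22, -31/33]
P' = [1455/88 -113/22; -113/22 62/33]

x̄ = F·x = [15, -6]
P̄ = F·P·Fᵀ + Q = [29 -10; -10 7]
y = z − H·x̄ = [-9, 5]
S = H·P̄·Hᵀ + R = [11 -11; -11 35]
K = P̄·Hᵀ·S⁻¹ = [113/88 3/8; -31/66 1/6]
x' = x̄ + K·y = [117/22, -31/33]
P' = (I − K·H)·P̄ = [1455/88 -113/22; -113/22 62/33]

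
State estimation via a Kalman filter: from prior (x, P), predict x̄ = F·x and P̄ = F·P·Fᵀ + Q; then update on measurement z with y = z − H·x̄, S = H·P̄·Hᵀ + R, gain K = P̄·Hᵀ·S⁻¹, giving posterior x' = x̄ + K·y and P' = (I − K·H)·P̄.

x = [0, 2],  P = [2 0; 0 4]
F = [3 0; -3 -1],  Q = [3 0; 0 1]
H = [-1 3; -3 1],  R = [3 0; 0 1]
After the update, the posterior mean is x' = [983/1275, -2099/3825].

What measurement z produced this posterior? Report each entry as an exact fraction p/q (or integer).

z = [-2, -3]

x̄ = F·x = [0, -2]
P̄ = F·P·Fᵀ + Q = [21 -18; -18 23]
S = H·P̄·Hᵀ + R = [339 312; 312 321]
K = P̄·Hᵀ·S⁻¹ = [133/1275 -451/1275; 1301/3825 -347/3825]
x' − x̄ = [983/1275, 5551/3825] = K·y
y = (KᵀK)⁻¹·Kᵀ·(x' − x̄) = [4, -1]
z = y + H·x̄ = [4, -1] + [-6, -2] = [-2, -3]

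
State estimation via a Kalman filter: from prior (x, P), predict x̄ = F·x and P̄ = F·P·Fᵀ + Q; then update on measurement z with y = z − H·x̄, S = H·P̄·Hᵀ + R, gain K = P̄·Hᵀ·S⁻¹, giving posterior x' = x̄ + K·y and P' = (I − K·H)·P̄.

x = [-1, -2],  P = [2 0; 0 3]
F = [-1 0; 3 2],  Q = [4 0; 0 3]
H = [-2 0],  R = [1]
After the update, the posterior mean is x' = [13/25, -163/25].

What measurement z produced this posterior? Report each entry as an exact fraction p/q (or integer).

z = [-1]

x̄ = F·x = [1, -7]
P̄ = F·P·Fᵀ + Q = [6 -6; -6 33]
S = H·P̄·Hᵀ + R = [25]
K = P̄·Hᵀ·S⁻¹ = [-12/25; 12/25]
x' − x̄ = [-12/25, 12/25] = K·y
y = (KᵀK)⁻¹·Kᵀ·(x' − x̄) = [1]
z = y + H·x̄ = [1] + [-2] = [-1]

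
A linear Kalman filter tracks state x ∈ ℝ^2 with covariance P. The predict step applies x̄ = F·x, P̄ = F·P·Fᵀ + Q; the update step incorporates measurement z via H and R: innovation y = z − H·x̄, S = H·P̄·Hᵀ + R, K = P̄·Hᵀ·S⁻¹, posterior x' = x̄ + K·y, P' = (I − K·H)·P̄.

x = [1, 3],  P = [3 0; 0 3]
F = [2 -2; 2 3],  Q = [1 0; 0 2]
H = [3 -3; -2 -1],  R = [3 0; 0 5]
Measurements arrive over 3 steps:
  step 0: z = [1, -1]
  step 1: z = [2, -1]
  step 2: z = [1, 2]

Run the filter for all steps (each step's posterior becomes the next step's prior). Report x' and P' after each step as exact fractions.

step 0: x' = [13742/27995, 6311/27995], P' = [15949/27995 12827/27995; 12827/27995 18996/27995]
step 1: x' = [22280967/36495010, -603587/18247505], P' = [16541827/36495010 6526448/18247505; 6526448/18247505 10739954/18247505]
step 2: x' = [-402788549/5002645185, -751531274/1667548395], P' = [8939915323/20010580740 583434817/1667548395; 583434817/1667548395 321918922/555849465]

step 0: x̄ = F·x = [-4, 11]
step 0: P̄ = F·P·Fᵀ + Q = [25 -6; -6 41]
step 0: y = z − H·x̄ = [46, 2]
step 0: S = H·P̄·Hᵀ + R = [705 -45; -45 122]
step 0: K = P̄·Hᵀ·S⁻¹ = [3122/27995 -1789/5599; -6169/27995 -1786/5599]
step 0: x' = x̄ + K·y = [13742/27995, 6311/27995]
step 0: P' = (I − K·H)·P̄ = [15949/27995 12827/27995; 12827/27995 18996/27995]
step 1: x̄ = F·x = [14862/27995, 46417/27995]
step 1: P̄ = F·P·Fᵀ + Q = [65159/27995 -24526/27995; -24526/27995 444674/27995]
step 1: y = z − H·x̄ = [30131/5599, 48146/27995]
step 1: S = H·P̄·Hᵀ + R = [1022790/5599 173898/5599; 173898/5599 747181/27995]
step 1: K = P̄·Hᵀ·S⁻¹ = [3488931/36495010 -922731/3649501; -4213506/18247505 -951714/3649501]
step 1: x' = x̄ + K·y = [22280967/36495010, -603587/18247505]
step 1: P' = (I − K·H)·P̄ = [16541827/36495010 6526448/18247505; 6526448/18247505 10739954/18247505]
step 2: x̄ = F·x = [23488141/18247505, 20470206/18247505]
step 2: P̄ = F·P·Fᵀ + Q = [42079391/18247505 -18303174/18247505; -18303174/18247505 244555626/18247505]
step 2: y = z − H·x̄ = [1838740/3649501, 103941498/18247505]
step 2: S = H·P̄·Hᵀ + R = [592782960/3649501 85256202/3649501; 85256202/3649501 430898019/18247505]
step 2: K = P̄·Hᵀ·S⁻¹ = [1938697519/20010580740 -497620969/2001058074; -382321949/1667548395 -85305056/333509679]
step 2: x' = x̄ + K·y = [-402788549/5002645185, -751531274/1667548395]
step 2: P' = (I − K·H)·P̄ = [8939915323/20010580740 583434817/1667548395; 583434817/1667548395 321918922/555849465]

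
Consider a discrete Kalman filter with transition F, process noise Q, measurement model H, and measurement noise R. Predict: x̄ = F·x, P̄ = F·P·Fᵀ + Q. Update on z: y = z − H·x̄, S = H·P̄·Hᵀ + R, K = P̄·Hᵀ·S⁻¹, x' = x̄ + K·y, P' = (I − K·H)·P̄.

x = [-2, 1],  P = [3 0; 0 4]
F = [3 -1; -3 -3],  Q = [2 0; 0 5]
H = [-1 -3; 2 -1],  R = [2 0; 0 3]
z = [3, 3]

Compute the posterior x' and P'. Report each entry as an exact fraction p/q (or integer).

x̄ = F·x = [-7, 3]
P̄ = F·P·Fᵀ + Q = [33 -15; -15 68]
y = z − H·x̄ = [5, 20]
S = H·P̄·Hᵀ + R = [557 213; 213 263]
K = P̄·Hᵀ·S⁻¹ = [-14097/101122 42561/101122; -4119/14446 -2047/14446]
x' = x̄ + K·y = [2351/3262, -587/466]
P' = (I − K·H)·P̄ = [58749/101122 -1455/14446; -1455/14446 3231/14446]

x' = [2351/3262, -587/466]
P' = [58749/101122 -1455/14446; -1455/14446 3231/14446]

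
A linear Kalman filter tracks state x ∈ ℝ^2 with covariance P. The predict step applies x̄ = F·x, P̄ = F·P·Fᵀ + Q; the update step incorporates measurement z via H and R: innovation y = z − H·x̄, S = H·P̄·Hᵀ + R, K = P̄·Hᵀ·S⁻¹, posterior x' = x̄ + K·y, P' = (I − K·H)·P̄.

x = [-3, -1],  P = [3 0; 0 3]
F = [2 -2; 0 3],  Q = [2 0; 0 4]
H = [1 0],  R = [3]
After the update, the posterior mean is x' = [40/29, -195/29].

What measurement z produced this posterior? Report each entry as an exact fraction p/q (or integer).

z = [2]

x̄ = F·x = [-4, -3]
P̄ = F·P·Fᵀ + Q = [26 -18; -18 31]
S = H·P̄·Hᵀ + R = [29]
K = P̄·Hᵀ·S⁻¹ = [26/29; -18/29]
x' − x̄ = [156/29, -108/29] = K·y
y = (KᵀK)⁻¹·Kᵀ·(x' − x̄) = [6]
z = y + H·x̄ = [6] + [-4] = [2]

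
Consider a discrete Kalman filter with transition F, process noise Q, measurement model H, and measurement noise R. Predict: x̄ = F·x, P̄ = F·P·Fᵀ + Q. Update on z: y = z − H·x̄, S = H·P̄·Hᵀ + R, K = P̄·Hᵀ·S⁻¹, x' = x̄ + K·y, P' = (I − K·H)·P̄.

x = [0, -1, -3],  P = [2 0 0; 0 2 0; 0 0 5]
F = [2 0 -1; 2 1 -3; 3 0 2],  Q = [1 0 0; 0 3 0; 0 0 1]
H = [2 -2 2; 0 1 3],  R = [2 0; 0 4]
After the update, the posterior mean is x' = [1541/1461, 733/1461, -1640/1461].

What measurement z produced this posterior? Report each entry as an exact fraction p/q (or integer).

x̄ = F·x = [3, 8, -6]
P̄ = F·P·Fᵀ + Q = [14 23 2; 23 58 -18; 2 -18 39]
S = H·P̄·Hᵀ + R = [422 248; 248 305]
K = P̄·Hᵀ·S⁻¹ = [-5731/33603 7855/33603; -16661/33603 13988/33603; 5719/33603 6257/33603]
x' − x̄ = [-2842/1461, -10955/1461, 7126/1461] = K·y
y = (KᵀK)⁻¹·Kᵀ·(x' − x̄) = [21, 7]
z = y + H·x̄ = [21, 7] + [-22, -10] = [-1, -3]

z = [-1, -3]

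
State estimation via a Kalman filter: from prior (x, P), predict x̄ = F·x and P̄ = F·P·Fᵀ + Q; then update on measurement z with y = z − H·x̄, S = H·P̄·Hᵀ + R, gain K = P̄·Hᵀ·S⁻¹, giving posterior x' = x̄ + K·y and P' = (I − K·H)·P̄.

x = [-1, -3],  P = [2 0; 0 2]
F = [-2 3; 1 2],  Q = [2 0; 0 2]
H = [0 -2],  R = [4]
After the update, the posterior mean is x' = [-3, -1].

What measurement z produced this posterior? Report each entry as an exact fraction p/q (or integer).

x̄ = F·x = [-7, -7]
P̄ = F·P·Fᵀ + Q = [28 8; 8 12]
S = H·P̄·Hᵀ + R = [52]
K = P̄·Hᵀ·S⁻¹ = [-4/13; -6/13]
x' − x̄ = [4, 6] = K·y
y = (KᵀK)⁻¹·Kᵀ·(x' − x̄) = [-13]
z = y + H·x̄ = [-13] + [14] = [1]

z = [1]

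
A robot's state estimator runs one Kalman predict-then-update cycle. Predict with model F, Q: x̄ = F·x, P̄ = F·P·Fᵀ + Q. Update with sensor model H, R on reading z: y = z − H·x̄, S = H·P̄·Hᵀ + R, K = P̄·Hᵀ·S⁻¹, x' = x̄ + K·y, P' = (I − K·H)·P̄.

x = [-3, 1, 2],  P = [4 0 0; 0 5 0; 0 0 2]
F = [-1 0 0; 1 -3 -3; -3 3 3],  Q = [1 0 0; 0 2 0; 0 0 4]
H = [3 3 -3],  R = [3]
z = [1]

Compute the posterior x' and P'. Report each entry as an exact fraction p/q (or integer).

x' = [878/443, 424/443, 1168/443]
P' = [4067/886 538/443 2577/443; 538/443 1167/443 1635/443; 2577/443 1635/443 4295/443]

x̄ = F·x = [3, -12, 18]
P̄ = F·P·Fᵀ + Q = [5 -4 12; -4 69 -75; 12 -75 103]
y = z − H·x̄ = [82]
S = H·P̄·Hᵀ + R = [2658]
K = P̄·Hᵀ·S⁻¹ = [-11/886; 70/443; -83/443]
x' = x̄ + K·y = [878/443, 424/443, 1168/443]
P' = (I − K·H)·P̄ = [4067/886 538/443 2577/443; 538/443 1167/443 1635/443; 2577/443 1635/443 4295/443]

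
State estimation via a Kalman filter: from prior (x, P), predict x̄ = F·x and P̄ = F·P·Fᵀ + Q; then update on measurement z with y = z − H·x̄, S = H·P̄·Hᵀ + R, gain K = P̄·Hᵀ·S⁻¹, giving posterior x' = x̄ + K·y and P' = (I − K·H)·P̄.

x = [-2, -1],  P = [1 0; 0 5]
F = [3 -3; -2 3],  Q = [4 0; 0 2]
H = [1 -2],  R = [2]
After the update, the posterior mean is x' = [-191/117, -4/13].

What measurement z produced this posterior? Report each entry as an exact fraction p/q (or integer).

x̄ = F·x = [-3, 1]
P̄ = F·P·Fᵀ + Q = [58 -51; -51 51]
S = H·P̄·Hᵀ + R = [468]
K = P̄·Hᵀ·S⁻¹ = [40/117; -17/52]
x' − x̄ = [160/117, -17/13] = K·y
y = (KᵀK)⁻¹·Kᵀ·(x' − x̄) = [4]
z = y + H·x̄ = [4] + [-5] = [-1]

z = [-1]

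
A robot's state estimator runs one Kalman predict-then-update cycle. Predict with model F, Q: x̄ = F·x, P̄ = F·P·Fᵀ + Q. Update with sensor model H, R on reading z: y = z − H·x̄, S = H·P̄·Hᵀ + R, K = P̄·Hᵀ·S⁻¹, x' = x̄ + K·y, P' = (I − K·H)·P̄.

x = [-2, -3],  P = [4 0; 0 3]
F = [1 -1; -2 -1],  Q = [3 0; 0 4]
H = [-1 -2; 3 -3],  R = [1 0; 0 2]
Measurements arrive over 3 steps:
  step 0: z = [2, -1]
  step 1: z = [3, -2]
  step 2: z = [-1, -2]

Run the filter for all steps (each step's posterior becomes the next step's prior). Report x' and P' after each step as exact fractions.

step 0: x̄ = F·x = [1, 7]
step 0: P̄ = F·P·Fᵀ + Q = [10 -5; -5 23]
step 0: y = z − H·x̄ = [17, 17]
step 0: S = H·P̄·Hᵀ + R = [83 123; 123 389]
step 0: K = P̄·Hᵀ·S⁻¹ = [-5535/17158 3735/17158; -5617/17158 -1929/17158]
step 0: x' = x̄ + K·y = [-6721/8579, -4088/8579]
step 0: P' = (I − K·H)·P̄ = [3505/17158 1015/17158; 1015/17158 2301/17158]
step 1: x̄ = F·x = [-2633/8579, 17530/8579]
step 1: P̄ = F·P·Fᵀ + Q = [27625/8579 -1847/8579; -1847/8579 89013/17158]
step 1: y = z − H·x̄ = [58164/8579, 43331/8579]
step 1: S = H·P̄·Hᵀ + R = [206842/8579 189705/8579; 189705/8579 1399175/17158]
step 1: K = P̄·Hᵀ·S⁻¹ = [-1562643/5068940 2660913/12672350; -1613231/5068940 -1425309/12672350]
step 1: x' = x̄ + K·y = [-16935563/12672350, -8648291/12672350]
step 1: P' = (I − K·H)·P̄ = [4969661/25344700 1421777/25344700; 1421777/25344700 3322189/25344700]
step 2: x̄ = F·x = [-4143636/6336175, 42519417/12672350]
step 2: P̄ = F·P·Fᵀ + Q = [20370599/6336175 -1298839/6336175; -1298839/6336175 130266741/25344700]
step 2: y = z − H·x̄ = [32039606/6336175, 127075367/12672350]
step 2: S = H·P̄·Hᵀ + R = [151778159/6336175 276369663/12672350; 276369663/12672350 2049948041/25344700]
step 2: K = P̄·Hᵀ·S⁻¹ = [-11421120195/37050294394 228803661/1089714541; -11789613079/37050294394 -122530350/1089714541]
step 2: x' = x̄ + K·y = [-3972565233/37050294394, 22922959735/37050294394]
step 2: P' = (I − K·H)·P̄ = [7264517609/37050294394 2078301293/37050294394; 2078301293/37050294394 4855655893/37050294394]

step 0: x' = [-6721/8579, -4088/8579], P' = [3505/17158 1015/17158; 1015/17158 2301/17158]
step 1: x' = [-16935563/12672350, -8648291/12672350], P' = [4969661/25344700 1421777/25344700; 1421777/25344700 3322189/25344700]
step 2: x' = [-3972565233/37050294394, 22922959735/37050294394], P' = [7264517609/37050294394 2078301293/37050294394; 2078301293/37050294394 4855655893/37050294394]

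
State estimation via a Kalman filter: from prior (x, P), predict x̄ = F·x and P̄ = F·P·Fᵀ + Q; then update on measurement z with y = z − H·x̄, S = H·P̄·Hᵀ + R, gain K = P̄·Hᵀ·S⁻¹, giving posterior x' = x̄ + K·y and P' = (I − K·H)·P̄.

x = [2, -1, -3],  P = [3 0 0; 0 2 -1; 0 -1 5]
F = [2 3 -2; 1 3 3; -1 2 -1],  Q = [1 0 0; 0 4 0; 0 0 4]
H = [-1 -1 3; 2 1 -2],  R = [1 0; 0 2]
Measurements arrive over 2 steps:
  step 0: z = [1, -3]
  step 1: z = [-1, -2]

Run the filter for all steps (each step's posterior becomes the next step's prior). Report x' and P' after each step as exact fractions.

step 0: x̄ = F·x = [7, -10, -1]
step 0: P̄ = F·P·Fᵀ + Q = [63 -9 23; -9 52 -9; 23 -9 24]
step 0: y = z − H·x̄ = [1, -9]
step 0: S = H·P̄·Hᵀ + R = [230 -156; -156 218]
step 0: K = P̄·Hᵀ·S⁻¹ = [7173/12902 9335/12902; -1787/6451 260/6451; 2732/6451 3259/12902]
step 0: x' = x̄ + K·y = [6736/6451, -68637/6451, -36769/12902]
step 0: P' = (I − K·H)·P̄ = [21223/6451 -49714/6451 -16603/12902; -49714/6451 196842/6451 48447/6451; -16603/12902 48447/6451 28585/12902]
step 1: x̄ = F·x = [-155670/6451, -508657/12902, -251251/12902]
step 1: P̄ = F·P·Fᵀ + Q = [808571/6451 1392978/6451 778348/6451; 1392978/6451 4942381/12902 2690425/12902; 778348/6451 2690425/12902 1674305/12902]
step 1: y = z − H·x̄ = [-39573/6451, 603031/12902]
step 1: S = H·P̄·Hᵀ + R = [865178/6451 -337335/6451; -337335/6451 6062529/12902]
step 1: K = P̄·Hᵀ·S⁻¹ = [92486895/259266104 201907147/388899156; 71596801/129633052 176601571/194449578; 82154293/129633052 92462159/194449578]
step 1: x' = x̄ + K·y = [-399300347/194449578, -35336291/97224789, -110501404/97224789]
step 1: P' = (I − K·H)·P̄ = [767657471/777798312 -46411375/388899156 158715901/388899156; -46411375/388899156 1367222579/194449578 483804031/194449578; 158715901/388899156 483804031/194449578 228797807/194449578]

step 0: x' = [6736/6451, -68637/6451, -36769/12902], P' = [21223/6451 -49714/6451 -16603/12902; -49714/6451 196842/6451 48447/6451; -16603/12902 48447/6451 28585/12902]
step 1: x' = [-399300347/194449578, -35336291/97224789, -110501404/97224789], P' = [767657471/777798312 -46411375/388899156 158715901/388899156; -46411375/388899156 1367222579/194449578 483804031/194449578; 158715901/388899156 483804031/194449578 228797807/194449578]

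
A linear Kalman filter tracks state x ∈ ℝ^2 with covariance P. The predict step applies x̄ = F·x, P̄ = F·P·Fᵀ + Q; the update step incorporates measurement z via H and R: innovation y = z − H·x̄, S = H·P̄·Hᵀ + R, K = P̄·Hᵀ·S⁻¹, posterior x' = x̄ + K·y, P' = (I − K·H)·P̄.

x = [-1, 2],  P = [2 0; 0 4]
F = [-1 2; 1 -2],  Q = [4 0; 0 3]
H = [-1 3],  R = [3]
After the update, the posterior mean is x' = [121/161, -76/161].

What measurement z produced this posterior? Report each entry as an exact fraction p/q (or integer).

z = [-2]

x̄ = F·x = [5, -5]
P̄ = F·P·Fᵀ + Q = [22 -18; -18 21]
S = H·P̄·Hᵀ + R = [322]
K = P̄·Hᵀ·S⁻¹ = [-38/161; 81/322]
x' − x̄ = [-684/161, 729/161] = K·y
y = (KᵀK)⁻¹·Kᵀ·(x' − x̄) = [18]
z = y + H·x̄ = [18] + [-20] = [-2]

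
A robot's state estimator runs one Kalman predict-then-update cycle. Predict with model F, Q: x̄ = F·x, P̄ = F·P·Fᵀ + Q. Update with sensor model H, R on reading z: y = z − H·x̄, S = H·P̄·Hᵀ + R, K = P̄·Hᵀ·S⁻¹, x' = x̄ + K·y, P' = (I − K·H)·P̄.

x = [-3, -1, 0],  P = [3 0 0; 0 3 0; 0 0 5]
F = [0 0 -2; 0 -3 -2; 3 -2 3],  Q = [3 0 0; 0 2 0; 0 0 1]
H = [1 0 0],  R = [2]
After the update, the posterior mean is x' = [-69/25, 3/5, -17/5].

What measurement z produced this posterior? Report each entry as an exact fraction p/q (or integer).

z = [-3]

x̄ = F·x = [0, 3, -7]
P̄ = F·P·Fᵀ + Q = [23 20 -30; 20 49 -12; -30 -12 85]
S = H·P̄·Hᵀ + R = [25]
K = P̄·Hᵀ·S⁻¹ = [23/25; 4/5; -6/5]
x' − x̄ = [-69/25, -12/5, 18/5] = K·y
y = (KᵀK)⁻¹·Kᵀ·(x' − x̄) = [-3]
z = y + H·x̄ = [-3] + [0] = [-3]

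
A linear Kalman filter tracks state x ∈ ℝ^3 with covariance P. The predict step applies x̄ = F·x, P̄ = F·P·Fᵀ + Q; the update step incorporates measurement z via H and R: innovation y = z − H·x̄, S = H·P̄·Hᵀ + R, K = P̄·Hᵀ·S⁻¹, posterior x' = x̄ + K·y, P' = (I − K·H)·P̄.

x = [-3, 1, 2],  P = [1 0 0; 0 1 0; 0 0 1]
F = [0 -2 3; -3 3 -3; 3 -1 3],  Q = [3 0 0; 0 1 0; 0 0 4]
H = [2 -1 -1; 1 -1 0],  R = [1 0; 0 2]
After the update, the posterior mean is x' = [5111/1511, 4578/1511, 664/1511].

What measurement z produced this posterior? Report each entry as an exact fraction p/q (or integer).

z = [3, 1]

x̄ = F·x = [4, 6, -4]
P̄ = F·P·Fᵀ + Q = [16 -15 11; -15 28 -21; 11 -21 23]
S = H·P̄·Hᵀ + R = [90 73; 73 76]
K = P̄·Hᵀ·S⁻¹ = [473/1511 162/1511; 327/1511 -1169/1511; -816/1511 1420/1511]
x' − x̄ = [-933/1511, -4488/1511, 6708/1511] = K·y
y = (KᵀK)⁻¹·Kᵀ·(x' − x̄) = [-3, 3]
z = y + H·x̄ = [-3, 3] + [6, -2] = [3, 1]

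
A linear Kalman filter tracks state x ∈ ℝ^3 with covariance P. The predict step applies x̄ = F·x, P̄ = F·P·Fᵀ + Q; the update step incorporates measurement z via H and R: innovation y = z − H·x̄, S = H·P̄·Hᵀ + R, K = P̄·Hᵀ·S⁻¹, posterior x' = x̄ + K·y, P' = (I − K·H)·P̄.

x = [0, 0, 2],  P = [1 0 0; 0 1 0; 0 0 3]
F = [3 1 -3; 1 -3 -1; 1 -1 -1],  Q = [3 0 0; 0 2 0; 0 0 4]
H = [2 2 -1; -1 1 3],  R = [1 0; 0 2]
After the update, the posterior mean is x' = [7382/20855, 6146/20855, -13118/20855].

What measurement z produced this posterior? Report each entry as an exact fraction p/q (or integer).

x̄ = F·x = [-6, -2, -2]
P̄ = F·P·Fᵀ + Q = [40 9 11; 9 15 7; 11 7 9]
S = H·P̄·Hᵀ + R = [230 35; 35 96]
K = P̄·Hᵀ·S⁻¹ = [8282/20855 -517/4171; 2991/20855 955/4171; 1787/20855 869/4171]
x' − x̄ = [132512/20855, 47856/20855, 28592/20855] = K·y
y = (KᵀK)⁻¹·Kᵀ·(x' − x̄) = [16, 0]
z = y + H·x̄ = [16, 0] + [-14, -2] = [2, -2]

z = [2, -2]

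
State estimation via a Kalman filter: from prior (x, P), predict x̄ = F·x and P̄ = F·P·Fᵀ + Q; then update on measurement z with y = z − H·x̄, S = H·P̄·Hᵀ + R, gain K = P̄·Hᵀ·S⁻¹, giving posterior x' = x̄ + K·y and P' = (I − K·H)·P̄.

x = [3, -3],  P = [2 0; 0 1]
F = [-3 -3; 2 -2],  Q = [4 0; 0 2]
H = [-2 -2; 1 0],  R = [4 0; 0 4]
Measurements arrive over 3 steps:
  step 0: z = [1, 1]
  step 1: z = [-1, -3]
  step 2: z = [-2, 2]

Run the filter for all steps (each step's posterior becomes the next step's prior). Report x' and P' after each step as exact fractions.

step 0: x' = [-821/565, 1001/565], P' = [1716/565 -1616/565; -1616/565 2046/565]
step 1: x' = [-478633/262443, 187975/87481], P' = [724484/262443 -235488/87481; -235488/87481 315414/87481]
step 2: x' = [217659882/119180681, -113409102/119180681], P' = [323498764/119180681 -314097760/119180681; -314097760/119180681 421667574/119180681]

step 0: x̄ = F·x = [0, 12]
step 0: P̄ = F·P·Fᵀ + Q = [31 -6; -6 14]
step 0: y = z − H·x̄ = [25, 1]
step 0: S = H·P̄·Hᵀ + R = [136 -50; -50 35]
step 0: K = P̄·Hᵀ·S⁻¹ = [-10/113 429/565; -43/113 -404/565]
step 0: x' = x̄ + K·y = [-821/565, 1001/565]
step 0: P' = (I − K·H)·P̄ = [1716/565 -1616/565; -1616/565 2046/565]
step 1: x̄ = F·x = [-108/113, -3644/565]
step 1: P̄ = F·P·Fᵀ + Q = [1406/113 396/113; 396/113 29106/565]
step 1: y = z − H·x̄ = [-8933/565, -231/113]
step 1: S = H·P̄·Hᵀ + R = [162644/565 -3604/113; -3604/113 1858/113]
step 1: K = P̄·Hᵀ·S⁻¹ = [-9010/262443 181121/262443; -39963/87481 -58872/87481]
step 1: x' = x̄ + K·y = [-478633/262443, 187975/87481]
step 1: P' = (I − K·H)·P̄ = [724484/262443 -235488/87481; -235488/87481 315414/87481]
step 2: x̄ = F·x = [-85292/87481, -2085116/262443]
step 2: P̄ = F·P·Fᵀ + Q = [1123318/87481 443516/87481; 443516/87481 12859502/262443]
step 2: y = z − H·x̄ = [-5206870/262443, 260254/87481]
step 2: S = H·P̄·Hᵀ + R = [76611980/262443 -3133668/87481; -3133668/87481 1473242/87481]
step 2: K = P̄·Hᵀ·S⁻¹ = [-4700502/119180681 80874691/119180681; -53784907/119180681 -78524440/119180681]
step 2: x' = x̄ + K·y = [217659882/119180681, -113409102/119180681]
step 2: P' = (I − K·H)·P̄ = [323498764/119180681 -314097760/119180681; -314097760/119180681 421667574/119180681]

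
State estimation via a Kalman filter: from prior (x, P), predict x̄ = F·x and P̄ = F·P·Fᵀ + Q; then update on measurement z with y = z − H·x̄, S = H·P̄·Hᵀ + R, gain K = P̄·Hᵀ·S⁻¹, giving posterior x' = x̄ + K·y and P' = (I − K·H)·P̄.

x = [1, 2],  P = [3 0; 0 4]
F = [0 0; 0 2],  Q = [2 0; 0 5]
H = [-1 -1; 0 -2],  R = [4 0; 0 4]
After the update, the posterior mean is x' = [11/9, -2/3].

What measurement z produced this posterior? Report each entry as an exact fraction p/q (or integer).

x̄ = F·x = [0, 4]
P̄ = F·P·Fᵀ + Q = [2 0; 0 21]
S = H·P̄·Hᵀ + R = [27 42; 42 88]
K = P̄·Hᵀ·S⁻¹ = [-44/153 7/51; -7/51 -7/17]
x' − x̄ = [11/9, -14/3] = K·y
y = (KᵀK)⁻¹·Kᵀ·(x' − x̄) = [1, 11]
z = y + H·x̄ = [1, 11] + [-4, -8] = [-3, 3]

z = [-3, 3]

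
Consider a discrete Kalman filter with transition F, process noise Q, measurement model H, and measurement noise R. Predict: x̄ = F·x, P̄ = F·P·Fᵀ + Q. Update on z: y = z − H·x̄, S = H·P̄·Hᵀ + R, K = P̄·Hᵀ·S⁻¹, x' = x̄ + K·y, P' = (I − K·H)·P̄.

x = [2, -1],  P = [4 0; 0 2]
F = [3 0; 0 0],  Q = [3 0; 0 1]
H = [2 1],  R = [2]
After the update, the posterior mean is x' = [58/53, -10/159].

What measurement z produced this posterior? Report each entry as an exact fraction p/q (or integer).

z = [2]

x̄ = F·x = [6, 0]
P̄ = F·P·Fᵀ + Q = [39 0; 0 1]
S = H·P̄·Hᵀ + R = [159]
K = P̄·Hᵀ·S⁻¹ = [26/53; 1/159]
x' − x̄ = [-260/53, -10/159] = K·y
y = (KᵀK)⁻¹·Kᵀ·(x' − x̄) = [-10]
z = y + H·x̄ = [-10] + [12] = [2]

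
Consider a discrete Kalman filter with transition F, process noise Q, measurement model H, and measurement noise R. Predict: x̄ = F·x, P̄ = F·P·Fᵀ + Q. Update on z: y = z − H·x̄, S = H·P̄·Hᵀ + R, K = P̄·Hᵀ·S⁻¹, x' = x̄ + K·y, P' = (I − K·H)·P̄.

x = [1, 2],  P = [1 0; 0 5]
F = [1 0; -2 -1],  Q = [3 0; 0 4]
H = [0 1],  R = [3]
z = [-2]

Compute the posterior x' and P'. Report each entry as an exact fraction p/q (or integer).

x̄ = F·x = [1, -4]
P̄ = F·P·Fᵀ + Q = [4 -2; -2 13]
y = z − H·x̄ = [2]
S = H·P̄·Hᵀ + R = [16]
K = P̄·Hᵀ·S⁻¹ = [-1/8; 13/16]
x' = x̄ + K·y = [3/4, -19/8]
P' = (I − K·H)·P̄ = [15/4 -3/8; -3/8 39/16]

x' = [3/4, -19/8]
P' = [15/4 -3/8; -3/8 39/16]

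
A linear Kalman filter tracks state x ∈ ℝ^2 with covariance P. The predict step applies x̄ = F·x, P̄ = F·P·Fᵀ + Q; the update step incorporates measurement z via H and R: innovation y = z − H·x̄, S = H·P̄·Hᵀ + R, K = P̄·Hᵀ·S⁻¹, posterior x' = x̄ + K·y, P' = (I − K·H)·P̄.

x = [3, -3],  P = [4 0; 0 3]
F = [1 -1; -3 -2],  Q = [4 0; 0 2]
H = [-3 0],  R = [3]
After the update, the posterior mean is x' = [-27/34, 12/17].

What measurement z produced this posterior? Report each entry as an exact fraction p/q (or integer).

x̄ = F·x = [6, -3]
P̄ = F·P·Fᵀ + Q = [11 -6; -6 50]
S = H·P̄·Hᵀ + R = [102]
K = P̄·Hᵀ·S⁻¹ = [-11/34; 3/17]
x' − x̄ = [-231/34, 63/17] = K·y
y = (KᵀK)⁻¹·Kᵀ·(x' − x̄) = [21]
z = y + H·x̄ = [21] + [-18] = [3]

z = [3]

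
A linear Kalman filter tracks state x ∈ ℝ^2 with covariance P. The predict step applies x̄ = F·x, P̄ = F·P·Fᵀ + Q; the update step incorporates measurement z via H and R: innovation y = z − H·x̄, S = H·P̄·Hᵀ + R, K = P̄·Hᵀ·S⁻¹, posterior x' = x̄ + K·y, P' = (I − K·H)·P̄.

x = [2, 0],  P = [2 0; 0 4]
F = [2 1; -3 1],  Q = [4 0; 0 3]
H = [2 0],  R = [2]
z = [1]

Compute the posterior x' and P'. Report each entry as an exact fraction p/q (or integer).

x̄ = F·x = [4, -6]
P̄ = F·P·Fᵀ + Q = [16 -8; -8 25]
y = z − H·x̄ = [-7]
S = H·P̄·Hᵀ + R = [66]
K = P̄·Hᵀ·S⁻¹ = [16/33; -8/33]
x' = x̄ + K·y = [20/33, -142/33]
P' = (I − K·H)·P̄ = [16/33 -8/33; -8/33 697/33]

x' = [20/33, -142/33]
P' = [16/33 -8/33; -8/33 697/33]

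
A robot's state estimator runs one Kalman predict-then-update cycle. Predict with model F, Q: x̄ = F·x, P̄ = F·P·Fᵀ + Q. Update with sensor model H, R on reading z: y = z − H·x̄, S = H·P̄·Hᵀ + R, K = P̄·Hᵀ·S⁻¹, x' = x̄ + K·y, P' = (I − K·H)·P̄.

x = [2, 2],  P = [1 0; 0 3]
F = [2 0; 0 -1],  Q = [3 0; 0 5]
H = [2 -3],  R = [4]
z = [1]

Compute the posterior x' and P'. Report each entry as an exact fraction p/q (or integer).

x' = [9/4, 1]
P' = [133/26 42/13; 42/13 32/13]

x̄ = F·x = [4, -2]
P̄ = F·P·Fᵀ + Q = [7 0; 0 8]
y = z − H·x̄ = [-13]
S = H·P̄·Hᵀ + R = [104]
K = P̄·Hᵀ·S⁻¹ = [7/52; -3/13]
x' = x̄ + K·y = [9/4, 1]
P' = (I − K·H)·P̄ = [133/26 42/13; 42/13 32/13]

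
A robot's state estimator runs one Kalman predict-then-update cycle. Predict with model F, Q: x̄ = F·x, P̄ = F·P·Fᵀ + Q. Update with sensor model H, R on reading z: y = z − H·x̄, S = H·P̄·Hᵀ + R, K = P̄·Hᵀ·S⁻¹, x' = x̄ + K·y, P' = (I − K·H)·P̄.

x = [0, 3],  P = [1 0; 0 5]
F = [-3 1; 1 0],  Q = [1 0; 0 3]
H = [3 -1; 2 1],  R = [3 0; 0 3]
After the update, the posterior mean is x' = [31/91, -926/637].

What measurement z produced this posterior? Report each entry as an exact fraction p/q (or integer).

z = [3, -2]

x̄ = F·x = [3, 0]
P̄ = F·P·Fᵀ + Q = [15 -3; -3 4]
S = H·P̄·Hᵀ + R = [160 83; 83 55]
K = P̄·Hᵀ·S⁻¹ = [19/91 16/91; -183/637 253/637]
x' − x̄ = [-242/91, -926/637] = K·y
y = (KᵀK)⁻¹·Kᵀ·(x' − x̄) = [-6, -8]
z = y + H·x̄ = [-6, -8] + [9, 6] = [3, -2]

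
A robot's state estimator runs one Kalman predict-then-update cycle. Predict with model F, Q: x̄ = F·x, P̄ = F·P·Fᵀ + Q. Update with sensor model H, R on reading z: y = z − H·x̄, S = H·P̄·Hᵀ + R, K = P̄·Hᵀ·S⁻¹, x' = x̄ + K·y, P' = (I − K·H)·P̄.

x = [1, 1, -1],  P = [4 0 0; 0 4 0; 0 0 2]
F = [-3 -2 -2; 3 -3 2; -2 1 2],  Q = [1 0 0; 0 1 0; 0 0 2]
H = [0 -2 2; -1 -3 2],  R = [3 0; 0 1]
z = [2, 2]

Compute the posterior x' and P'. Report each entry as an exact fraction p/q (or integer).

x̄ = F·x = [-3, -2, -3]
P̄ = F·P·Fᵀ + Q = [61 -20 8; -20 81 -28; 8 -28 30]
y = z − H·x̄ = [4, -1]
S = H·P̄·Hᵀ + R = [671 830; 830 1095]
K = P̄·Hᵀ·S⁻¹ = [9774/9169 -7283/9169; -1428/9169 -6269/45845; 2828/9169 -5024/45845]
x' = x̄ + K·y = [18872/9169, -113981/45845, -75951/45845]
P' = (I − K·H)·P̄ = [121210/9169 -84605/9169 -69944/9169; -84605/9169 407874/45845 397164/45845; -69944/9169 397164/45845 418374/45845]

x' = [18872/9169, -113981/45845, -75951/45845]
P' = [121210/9169 -84605/9169 -69944/9169; -84605/9169 407874/45845 397164/45845; -69944/9169 397164/45845 418374/45845]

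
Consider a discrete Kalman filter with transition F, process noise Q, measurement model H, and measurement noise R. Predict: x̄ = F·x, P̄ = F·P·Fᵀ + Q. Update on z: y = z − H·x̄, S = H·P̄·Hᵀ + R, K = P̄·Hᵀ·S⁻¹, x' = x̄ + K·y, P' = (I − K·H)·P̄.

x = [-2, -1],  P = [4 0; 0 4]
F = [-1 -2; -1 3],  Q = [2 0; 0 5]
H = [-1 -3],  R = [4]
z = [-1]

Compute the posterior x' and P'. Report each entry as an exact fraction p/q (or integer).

x' = [4, -1]
P' = [5398/311 -1850/311; -1850/311 770/311]

x̄ = F·x = [4, -1]
P̄ = F·P·Fᵀ + Q = [22 -20; -20 45]
y = z − H·x̄ = [0]
S = H·P̄·Hᵀ + R = [311]
K = P̄·Hᵀ·S⁻¹ = [38/311; -115/311]
x' = x̄ + K·y = [4, -1]
P' = (I − K·H)·P̄ = [5398/311 -1850/311; -1850/311 770/311]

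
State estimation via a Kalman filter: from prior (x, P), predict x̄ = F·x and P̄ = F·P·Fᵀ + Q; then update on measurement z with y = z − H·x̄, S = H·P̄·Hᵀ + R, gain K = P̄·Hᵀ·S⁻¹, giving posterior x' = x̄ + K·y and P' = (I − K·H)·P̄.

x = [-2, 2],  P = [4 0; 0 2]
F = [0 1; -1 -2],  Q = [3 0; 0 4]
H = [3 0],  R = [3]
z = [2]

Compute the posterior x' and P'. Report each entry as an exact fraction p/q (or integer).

x̄ = F·x = [2, -2]
P̄ = F·P·Fᵀ + Q = [5 -4; -4 16]
y = z − H·x̄ = [-4]
S = H·P̄·Hᵀ + R = [48]
K = P̄·Hᵀ·S⁻¹ = [5/16; -1/4]
x' = x̄ + K·y = [3/4, -1]
P' = (I − K·H)·P̄ = [5/16 -1/4; -1/4 13]

x' = [3/4, -1]
P' = [5/16 -1/4; -1/4 13]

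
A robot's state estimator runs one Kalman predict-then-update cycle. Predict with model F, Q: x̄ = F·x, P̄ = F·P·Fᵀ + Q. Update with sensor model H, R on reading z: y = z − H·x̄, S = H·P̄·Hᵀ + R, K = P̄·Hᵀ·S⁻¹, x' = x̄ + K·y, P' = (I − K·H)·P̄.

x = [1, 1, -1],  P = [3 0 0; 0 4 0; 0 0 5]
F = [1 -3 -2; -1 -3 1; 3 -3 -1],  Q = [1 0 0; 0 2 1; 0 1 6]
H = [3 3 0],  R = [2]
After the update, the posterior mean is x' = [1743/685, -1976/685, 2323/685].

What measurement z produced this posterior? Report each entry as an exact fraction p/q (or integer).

z = [-1]

x̄ = F·x = [0, -5, 1]
P̄ = F·P·Fᵀ + Q = [60 23 55; 23 46 23; 55 23 74]
S = H·P̄·Hᵀ + R = [1370]
K = P̄·Hᵀ·S⁻¹ = [249/1370; 207/1370; 117/685]
x' − x̄ = [1743/685, 1449/685, 1638/685] = K·y
y = (KᵀK)⁻¹·Kᵀ·(x' − x̄) = [14]
z = y + H·x̄ = [14] + [-15] = [-1]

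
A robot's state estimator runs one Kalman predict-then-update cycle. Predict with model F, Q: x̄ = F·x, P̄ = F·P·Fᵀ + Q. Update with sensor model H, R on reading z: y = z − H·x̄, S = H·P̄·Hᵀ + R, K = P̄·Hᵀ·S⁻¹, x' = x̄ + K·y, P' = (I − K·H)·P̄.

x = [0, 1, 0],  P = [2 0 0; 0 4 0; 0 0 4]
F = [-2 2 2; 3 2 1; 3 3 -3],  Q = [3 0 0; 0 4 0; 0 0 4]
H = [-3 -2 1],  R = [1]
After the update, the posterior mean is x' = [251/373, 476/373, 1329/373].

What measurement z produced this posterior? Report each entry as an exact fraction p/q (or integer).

x̄ = F·x = [2, 2, 3]
P̄ = F·P·Fᵀ + Q = [43 12 -12; 12 42 30; -12 30 94]
S = H·P̄·Hᵀ + R = [746]
K = P̄·Hᵀ·S⁻¹ = [-165/746; -45/373; 35/373]
x' − x̄ = [-495/373, -270/373, 210/373] = K·y
y = (KᵀK)⁻¹·Kᵀ·(x' − x̄) = [6]
z = y + H·x̄ = [6] + [-7] = [-1]

z = [-1]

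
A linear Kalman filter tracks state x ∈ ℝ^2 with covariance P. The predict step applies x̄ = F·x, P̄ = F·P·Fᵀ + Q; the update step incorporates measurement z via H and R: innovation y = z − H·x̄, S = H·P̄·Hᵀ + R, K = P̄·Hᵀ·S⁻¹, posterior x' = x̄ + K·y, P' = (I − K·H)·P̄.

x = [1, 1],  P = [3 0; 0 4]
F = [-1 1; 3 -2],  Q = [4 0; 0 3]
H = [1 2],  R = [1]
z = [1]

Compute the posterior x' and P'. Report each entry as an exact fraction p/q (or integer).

x' = [23/128, 53/128]
P' = [879/128 -451/128; -451/128 263/128]

x̄ = F·x = [0, 1]
P̄ = F·P·Fᵀ + Q = [11 -17; -17 46]
y = z − H·x̄ = [-1]
S = H·P̄·Hᵀ + R = [128]
K = P̄·Hᵀ·S⁻¹ = [-23/128; 75/128]
x' = x̄ + K·y = [23/128, 53/128]
P' = (I − K·H)·P̄ = [879/128 -451/128; -451/128 263/128]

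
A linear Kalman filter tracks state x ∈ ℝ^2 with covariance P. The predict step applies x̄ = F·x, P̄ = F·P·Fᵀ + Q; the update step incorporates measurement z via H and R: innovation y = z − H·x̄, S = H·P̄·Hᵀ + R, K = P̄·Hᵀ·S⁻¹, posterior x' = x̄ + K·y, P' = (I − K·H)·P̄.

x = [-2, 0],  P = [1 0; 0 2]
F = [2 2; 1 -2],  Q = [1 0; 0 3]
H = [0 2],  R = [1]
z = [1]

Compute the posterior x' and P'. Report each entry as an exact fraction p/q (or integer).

x̄ = F·x = [-4, -2]
P̄ = F·P·Fᵀ + Q = [13 -6; -6 12]
y = z − H·x̄ = [5]
S = H·P̄·Hᵀ + R = [49]
K = P̄·Hᵀ·S⁻¹ = [-12/49; 24/49]
x' = x̄ + K·y = [-256/49, 22/49]
P' = (I − K·H)·P̄ = [493/49 -6/49; -6/49 12/49]

x' = [-256/49, 22/49]
P' = [493/49 -6/49; -6/49 12/49]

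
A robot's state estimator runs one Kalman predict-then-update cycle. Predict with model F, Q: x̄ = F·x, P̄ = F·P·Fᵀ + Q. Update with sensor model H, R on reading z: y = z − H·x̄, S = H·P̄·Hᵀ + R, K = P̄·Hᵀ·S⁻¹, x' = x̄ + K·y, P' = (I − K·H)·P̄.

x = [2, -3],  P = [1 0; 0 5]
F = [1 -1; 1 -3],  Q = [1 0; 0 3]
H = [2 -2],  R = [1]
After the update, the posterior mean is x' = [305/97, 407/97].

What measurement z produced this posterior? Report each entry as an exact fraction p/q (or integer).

z = [-2]

x̄ = F·x = [5, 11]
P̄ = F·P·Fᵀ + Q = [7 16; 16 49]
S = H·P̄·Hᵀ + R = [97]
K = P̄·Hᵀ·S⁻¹ = [-18/97; -66/97]
x' − x̄ = [-180/97, -660/97] = K·y
y = (KᵀK)⁻¹·Kᵀ·(x' − x̄) = [10]
z = y + H·x̄ = [10] + [-12] = [-2]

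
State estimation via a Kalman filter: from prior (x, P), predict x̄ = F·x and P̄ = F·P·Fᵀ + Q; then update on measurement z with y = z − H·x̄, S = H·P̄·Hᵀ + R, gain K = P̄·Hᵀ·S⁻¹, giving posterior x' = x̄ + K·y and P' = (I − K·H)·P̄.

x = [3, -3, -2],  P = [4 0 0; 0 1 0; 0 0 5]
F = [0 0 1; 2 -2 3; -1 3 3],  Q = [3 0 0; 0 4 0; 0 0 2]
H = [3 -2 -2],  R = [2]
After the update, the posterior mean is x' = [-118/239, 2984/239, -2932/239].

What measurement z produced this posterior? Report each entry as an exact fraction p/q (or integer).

z = [-2]

x̄ = F·x = [-2, 6, -18]
P̄ = F·P·Fᵀ + Q = [8 15 15; 15 69 31; 15 31 60]
S = H·P̄·Hᵀ + R = [478]
K = P̄·Hᵀ·S⁻¹ = [-18/239; -155/478; -137/478]
x' − x̄ = [360/239, 1550/239, 1370/239] = K·y
y = (KᵀK)⁻¹·Kᵀ·(x' − x̄) = [-20]
z = y + H·x̄ = [-20] + [18] = [-2]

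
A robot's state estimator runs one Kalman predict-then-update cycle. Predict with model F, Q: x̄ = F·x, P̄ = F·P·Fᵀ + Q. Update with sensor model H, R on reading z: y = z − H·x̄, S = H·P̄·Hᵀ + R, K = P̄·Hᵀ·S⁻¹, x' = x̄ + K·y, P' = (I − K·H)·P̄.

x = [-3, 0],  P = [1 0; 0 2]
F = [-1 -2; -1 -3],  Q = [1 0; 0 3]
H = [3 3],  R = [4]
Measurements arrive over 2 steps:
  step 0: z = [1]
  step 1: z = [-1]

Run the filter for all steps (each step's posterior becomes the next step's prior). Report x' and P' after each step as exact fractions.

step 0: x' = [405/526, -207/526], P' = [499/526 -407/526; -407/526 547/526]
step 1: x' = [-21297/88819, -6708/88819], P' = [77791/88819 -64467/88819; -64467/88819 89683/88819]

step 0: x̄ = F·x = [3, 3]
step 0: P̄ = F·P·Fᵀ + Q = [10 13; 13 22]
step 0: y = z − H·x̄ = [-17]
step 0: S = H·P̄·Hᵀ + R = [526]
step 0: K = P̄·Hᵀ·S⁻¹ = [69/526; 105/526]
step 0: x' = x̄ + K·y = [405/526, -207/526]
step 0: P' = (I − K·H)·P̄ = [499/526 -407/526; -407/526 547/526]
step 1: x̄ = F·x = [9/526, 108/263]
step 1: P̄ = F·P·Fᵀ + Q = [1585/526 873/263; 873/263 2279/263]
step 1: y = z − H·x̄ = [-1201/526]
step 1: S = H·P̄·Hᵀ + R = [88819/526]
step 1: K = P̄·Hᵀ·S⁻¹ = [9993/88819; 18912/88819]
step 1: x' = x̄ + K·y = [-21297/88819, -6708/88819]
step 1: P' = (I − K·H)·P̄ = [77791/88819 -64467/88819; -64467/88819 89683/88819]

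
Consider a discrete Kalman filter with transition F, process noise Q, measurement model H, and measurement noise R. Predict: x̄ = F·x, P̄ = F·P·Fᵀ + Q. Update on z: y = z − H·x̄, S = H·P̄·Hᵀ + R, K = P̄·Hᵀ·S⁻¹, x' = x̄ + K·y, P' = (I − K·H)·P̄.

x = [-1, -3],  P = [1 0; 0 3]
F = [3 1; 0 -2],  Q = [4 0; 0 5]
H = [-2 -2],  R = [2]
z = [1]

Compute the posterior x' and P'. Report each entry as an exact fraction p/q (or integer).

x' = [-268/43, 247/43]
P' = [488/43 -478/43; -478/43 489/43]

x̄ = F·x = [-6, 6]
P̄ = F·P·Fᵀ + Q = [16 -6; -6 17]
y = z − H·x̄ = [1]
S = H·P̄·Hᵀ + R = [86]
K = P̄·Hᵀ·S⁻¹ = [-10/43; -11/43]
x' = x̄ + K·y = [-268/43, 247/43]
P' = (I − K·H)·P̄ = [488/43 -478/43; -478/43 489/43]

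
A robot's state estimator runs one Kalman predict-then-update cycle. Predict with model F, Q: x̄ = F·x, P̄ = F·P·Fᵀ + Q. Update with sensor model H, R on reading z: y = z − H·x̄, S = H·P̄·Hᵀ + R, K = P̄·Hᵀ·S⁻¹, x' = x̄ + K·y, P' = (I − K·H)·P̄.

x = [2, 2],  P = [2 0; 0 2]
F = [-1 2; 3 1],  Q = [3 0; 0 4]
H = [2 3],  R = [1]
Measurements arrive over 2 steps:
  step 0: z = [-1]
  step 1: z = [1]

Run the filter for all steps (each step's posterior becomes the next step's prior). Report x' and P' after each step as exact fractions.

step 0: x̄ = F·x = [2, 8]
step 0: P̄ = F·P·Fᵀ + Q = [13 -2; -2 24]
step 0: y = z − H·x̄ = [-29]
step 0: S = H·P̄·Hᵀ + R = [245]
step 0: K = P̄·Hᵀ·S⁻¹ = [4/49; 68/245]
step 0: x' = x̄ + K·y = [-18/49, -12/245]
step 0: P' = (I − K·H)·P̄ = [557/49 -370/49; -370/49 1256/245]
step 1: x̄ = F·x = [66/245, -282/245]
step 1: P̄ = F·P·Fᵀ + Q = [15944/245 -15093/245; -15093/245 16201/245]
step 1: y = z − H·x̄ = [137/35]
step 1: S = H·P̄·Hᵀ + R = [586/5]
step 1: K = P̄·Hᵀ·S⁻¹ = [-1913/4102; 2631/4102]
step 1: x' = x̄ + K·y = [-6383/4102, 5577/4102]
step 1: P' = (I − K·H)·P̄ = [162389/4102 -108897/4102; -108897/4102 73475/4102]

step 0: x' = [-18/49, -12/245], P' = [557/49 -370/49; -370/49 1256/245]
step 1: x' = [-6383/4102, 5577/4102], P' = [162389/4102 -108897/4102; -108897/4102 73475/4102]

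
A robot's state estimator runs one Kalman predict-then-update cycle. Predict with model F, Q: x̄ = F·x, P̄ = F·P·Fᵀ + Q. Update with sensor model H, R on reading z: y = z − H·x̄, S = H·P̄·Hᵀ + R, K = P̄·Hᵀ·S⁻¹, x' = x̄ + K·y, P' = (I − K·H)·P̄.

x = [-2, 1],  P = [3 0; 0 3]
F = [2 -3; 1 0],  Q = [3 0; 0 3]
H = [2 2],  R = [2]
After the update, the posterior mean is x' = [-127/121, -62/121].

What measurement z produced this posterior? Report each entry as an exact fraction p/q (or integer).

z = [-3]

x̄ = F·x = [-7, -2]
P̄ = F·P·Fᵀ + Q = [42 6; 6 6]
S = H·P̄·Hᵀ + R = [242]
K = P̄·Hᵀ·S⁻¹ = [48/121; 12/121]
x' − x̄ = [720/121, 180/121] = K·y
y = (KᵀK)⁻¹·Kᵀ·(x' − x̄) = [15]
z = y + H·x̄ = [15] + [-18] = [-3]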